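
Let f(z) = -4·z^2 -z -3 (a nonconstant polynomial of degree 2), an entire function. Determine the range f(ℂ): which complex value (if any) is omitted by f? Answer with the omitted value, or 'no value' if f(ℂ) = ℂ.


Little Picard bounds the complement of f(ℂ) to at most one point.
For every w ∈ ℂ, the equation p(z) − w = 0 is a nonconstant polynomial in z and hence has at least one root by the fundamental theorem of algebra. So p is surjective onto ℂ, omitting no value.

Omitted value: no value.


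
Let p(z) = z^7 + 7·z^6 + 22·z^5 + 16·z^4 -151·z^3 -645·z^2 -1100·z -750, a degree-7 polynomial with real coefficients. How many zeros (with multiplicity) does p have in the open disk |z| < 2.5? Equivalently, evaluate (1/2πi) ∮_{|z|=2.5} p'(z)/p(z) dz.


The zeros of p are: (-1 + 3i), (-1 - 3i), 3, (-2 + 1i), (-2 - 1i), (-2 + 1i), (-2 - 1i).
Their magnitudes are: 3.162, 3.162, 3, 2.236, 2.236, 2.236, 2.236.
Zeros with |z| < R = 2.5: (-2 + 1i), (-2 - 1i), (-2 + 1i), (-2 - 1i).
Count = 4.
By the argument principle, (1/2πi) ∮_{|z|=R} p'(z)/p(z) dz equals exactly this count.

Number of zeros inside |z| < 2.5: 4.


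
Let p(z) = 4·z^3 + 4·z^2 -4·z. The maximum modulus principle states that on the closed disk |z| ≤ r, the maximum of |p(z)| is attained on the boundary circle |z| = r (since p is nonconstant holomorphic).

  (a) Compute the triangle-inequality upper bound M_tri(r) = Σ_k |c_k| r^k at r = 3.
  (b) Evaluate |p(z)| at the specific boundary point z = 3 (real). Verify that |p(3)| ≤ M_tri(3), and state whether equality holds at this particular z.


Coefficients: c_0 = 0, c_1 = -4, c_2 = 4, c_3 = 4. Radius r = 3.
Part (a). Triangle bound: M_tri(r) = Σ_k |c_k| r^k
  = |0|·3^0 + |-4|·3^1 + |4|·3^2 + |4|·3^3
  = 0 + 12 + 36 + 108 = 156.
This bounds M(r) := max_{|z|=r} |p(z)| from above; equality holds iff all terms c_k z^k can be made to align in phase at a single z on |z|=r.
Part (b). At z = 3 (real, on the circle |z| = r):
  p(3) = (0)·3^0 + (-4)·3^1 + (4)·3^2 + (4)·3^3 = 132.
  |p(3)| = 132.
Check: |p(3)| = 132 ≤ 156 = M_tri(3). ✓ Equality does not hold at z = 3 (the coefficients have mixed signs, so the terms do not all align in phase there).

M_tri(3) = 156; |p(3)| = 132; equality at z=3: no.


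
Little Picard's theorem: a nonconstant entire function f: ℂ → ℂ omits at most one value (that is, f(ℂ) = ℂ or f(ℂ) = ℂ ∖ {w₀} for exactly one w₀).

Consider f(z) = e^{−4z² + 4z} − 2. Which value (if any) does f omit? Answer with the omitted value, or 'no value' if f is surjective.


Little Picard bounds the complement of f(ℂ) to at most one point.
The exponent g(z) = −4z² + 4z is a nonconstant polynomial, hence surjective onto ℂ. So e^{g(z)} takes every value in {e^w : w ∈ ℂ} = ℂ ∖ {0}. Adding -2 shifts the range to ℂ ∖ {-2}. f omits exactly -2.

Omitted value: -2.


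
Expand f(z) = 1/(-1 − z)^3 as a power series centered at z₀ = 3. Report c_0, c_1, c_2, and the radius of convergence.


Let w = z − z₀, so z = z₀ + w.
Then -1 − z = -1 − (z₀ + w) = (-1 − z₀) − w = -4 − w.
f(z) = 1/(-4 − w)^3 = (1/(-4)^3) · (1 − w/(-4))^{−3}.
By the binomial series (1−u)^{−3} = Σ_{n≥0} C(n+2, 2) u^n for |u|<1, with u = w/(-4):
  c_n = C(n+2, 2) / (-4)^(n+3).
  c_0 = 1/(-4)^3 = -1/64.
  c_1 = 3/(-4)^4 = 3/256.
  c_2 = 6/(-4)^5 = -3/512.
The series is valid for |w/d| < 1, i.e. |z − z₀| < |d|.
Radius of convergence: R = |-1 − z₀| = |-4| = 4 (distance from z₀ to the singularity z = -1).

c_0 = -1/64, c_1 = 3/256, c_2 = -3/512; R = 4.


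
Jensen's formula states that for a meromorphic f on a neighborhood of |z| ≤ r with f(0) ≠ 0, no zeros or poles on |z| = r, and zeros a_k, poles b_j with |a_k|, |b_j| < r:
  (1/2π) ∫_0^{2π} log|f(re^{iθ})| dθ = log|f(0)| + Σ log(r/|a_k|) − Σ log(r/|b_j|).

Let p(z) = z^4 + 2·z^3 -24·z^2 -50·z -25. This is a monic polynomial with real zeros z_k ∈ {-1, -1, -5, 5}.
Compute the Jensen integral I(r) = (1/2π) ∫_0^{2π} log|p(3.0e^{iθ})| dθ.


Zeros: -5, -1, -1, 5; r = 3.0.
Inside |z| < r: -1, -1. Outside (|z| ≥ r): -5, 5.
p(0) = -25, so log|p(0)| = log(25) = 3.2189.
Apply Jensen: I(r) = log|p(0)| + Σ_k log(r/|z_k|), summed over zeros inside |z| < r.
  log(r/|z_k|) for z_k = -1: log(3.0/1) = 1.0986
  log(r/|z_k|) for z_k = -1: log(3.0/1) = 1.0986
  Outside zeros (-5, 5) contribute nothing to the Jensen sum.
Sum over inside zeros: 2.1972.
I(r) = log|p(0)| + (inside sum) = 3.2189 + 2.1972 = 5.4161.
Note: since some zeros are outside |z| ≤ r, the simplified n·log(r) form does NOT apply — only the inside zeros contribute.

I(r) ≈ 5.4161.


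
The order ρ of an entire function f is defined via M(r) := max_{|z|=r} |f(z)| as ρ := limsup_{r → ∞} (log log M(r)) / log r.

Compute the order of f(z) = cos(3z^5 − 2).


Write cos(w) = (e^{iw} ± e^{−iw})/(2 or 2i), so |cos(w)| ≤ e^{|w|}. With w = 3z^5 − 2, |w| ≤ 3r^5 + 2 on |z|=r, giving M(r) ≤ e^{3r^5 + 2} and ρ ≤ 5. For the lower bound, choose z on |z|=r with 3z^5 purely imaginary of modulus 3r^5; then |cos(3z^5 − 2)| grows like e^{3r^5}/2, so ρ ≥ 5. Hence ρ = 5.
Therefore ρ = 5.

Order ρ = 5.


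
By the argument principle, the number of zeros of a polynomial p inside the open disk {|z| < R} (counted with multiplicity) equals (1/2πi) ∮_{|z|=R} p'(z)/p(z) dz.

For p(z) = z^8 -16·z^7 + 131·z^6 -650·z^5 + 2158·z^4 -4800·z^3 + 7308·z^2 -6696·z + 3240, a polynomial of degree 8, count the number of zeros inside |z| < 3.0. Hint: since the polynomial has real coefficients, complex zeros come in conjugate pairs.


The zeros of p are: (3 + 3i), (3 - 3i), (3 + 3i), (3 - 3i), (1 + 2i), (1 - 2i), (1 + 1i), (1 - 1i).
Their magnitudes are: 4.243, 4.243, 4.243, 4.243, 2.236, 2.236, 1.414, 1.414.
Zeros with |z| < R = 3.0: (1 + 2i), (1 - 2i), (1 + 1i), (1 - 1i).
Count = 4.
By the argument principle, (1/2πi) ∮_{|z|=R} p'(z)/p(z) dz equals exactly this count.

Number of zeros inside |z| < 3.0: 4.


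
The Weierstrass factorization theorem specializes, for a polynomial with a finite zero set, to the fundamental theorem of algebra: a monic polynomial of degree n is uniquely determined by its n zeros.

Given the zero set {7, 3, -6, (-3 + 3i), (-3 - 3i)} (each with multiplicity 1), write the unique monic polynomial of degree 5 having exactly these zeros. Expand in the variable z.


The polynomial is p(z) = ∏_{α ∈ S} (z − α), where S = {7, 3, -6, (-3 + 3i), (-3 - 3i)}.
Expanding the product yields: p(z) = z^5 + 2·z^4 -45·z^3 -180·z^2 + 54·z + 2268.
Note conjugate pairs combine to real quadratics: (z − (-3+3i))(z − (-3−3i)) = z² + 6z + 18.
The resulting polynomial has degree 5 and real coefficients as required.

p(z) = z^5 + 2·z^4 -45·z^3 -180·z^2 + 54·z + 2268.


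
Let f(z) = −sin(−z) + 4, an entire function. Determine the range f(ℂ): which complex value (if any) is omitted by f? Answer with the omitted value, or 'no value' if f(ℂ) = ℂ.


Little Picard bounds the complement of f(ℂ) to at most one point.
sin is entire and surjective onto ℂ: for every w ∈ ℂ, sin(ζ) = w has a solution ζ ∈ ℂ (e.g., via the complex inverse arcsin). With ζ = −z this gives z = ζ/(-1). Then -1·sin(−z) takes every value in -1·ℂ = ℂ, and adding 4 is a bijection of ℂ. So f is surjective and omits no value. (Note: only on the real line is sin bounded by [−1, 1].)

Omitted value: no value.


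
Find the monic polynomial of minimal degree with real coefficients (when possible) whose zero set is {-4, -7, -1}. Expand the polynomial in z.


The polynomial is p(z) = ∏_{α ∈ S} (z − α), where S = {-4, -7, -1}.
Expanding the product yields: p(z) = z^3 + 12·z^2 + 39·z + 28.
The resulting polynomial has degree 3 and real coefficients as required.

p(z) = z^3 + 12·z^2 + 39·z + 28.


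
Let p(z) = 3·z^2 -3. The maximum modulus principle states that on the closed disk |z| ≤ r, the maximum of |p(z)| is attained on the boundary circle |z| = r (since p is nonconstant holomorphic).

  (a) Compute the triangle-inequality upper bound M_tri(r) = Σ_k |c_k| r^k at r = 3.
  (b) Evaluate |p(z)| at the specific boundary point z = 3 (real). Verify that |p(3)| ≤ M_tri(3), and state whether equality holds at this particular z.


Coefficients: c_0 = -3, c_1 = 0, c_2 = 3. Radius r = 3.
Part (a). Triangle bound: M_tri(r) = Σ_k |c_k| r^k
  = |-3|·3^0 + |0|·3^1 + |3|·3^2
  = 3 + 0 + 27 = 30.
This bounds M(r) := max_{|z|=r} |p(z)| from above; equality holds iff all terms c_k z^k can be made to align in phase at a single z on |z|=r.
Part (b). At z = 3 (real, on the circle |z| = r):
  p(3) = (-3)·3^0 + (0)·3^1 + (3)·3^2 = 24.
  |p(3)| = 24.
Check: |p(3)| = 24 ≤ 30 = M_tri(3). ✓ Equality does not hold at z = 3 (the coefficients have mixed signs, so the terms do not all align in phase there).

M_tri(3) = 30; |p(3)| = 24; equality at z=3: no.


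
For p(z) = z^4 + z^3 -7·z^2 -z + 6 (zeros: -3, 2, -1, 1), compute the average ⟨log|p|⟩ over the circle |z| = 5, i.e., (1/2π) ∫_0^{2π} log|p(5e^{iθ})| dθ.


Zeros: -3, -1, 1, 2; r = 5.
Inside |z| < r: -3, -1, 1, 2. Outside (|z| ≥ r): ∅.
p(0) = 6, so log|p(0)| = log(6) = 1.7918.
Apply Jensen: I(r) = log|p(0)| + Σ_k log(r/|z_k|), summed over zeros inside |z| < r.
  log(r/|z_k|) for z_k = -3: log(5/3) = 0.5108
  log(r/|z_k|) for z_k = 2: log(5/2) = 0.9163
  log(r/|z_k|) for z_k = -1: log(5/1) = 1.6094
  log(r/|z_k|) for z_k = 1: log(5/1) = 1.6094
Sum over inside zeros: 4.6460.
I(r) = log|p(0)| + (inside sum) = 1.7918 + 4.6460 = 6.4378.
Closed form (all zeros inside, monic): I(r) = n·log(r) = 4·log(5) = 6.4378. ✓

I(r) ≈ 6.4378.


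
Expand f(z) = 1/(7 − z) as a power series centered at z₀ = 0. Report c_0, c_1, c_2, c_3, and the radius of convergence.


Let w = z − z₀, so z = z₀ + w.
Then 7 − z = 7 − (z₀ + w) = (7 − z₀) − w = 7 − w.
f(z) = 1/(7 − w) = (1/(7)) · 1/(1 − w/(7)) = Σ_{n≥0} w^n / (7)^(n+1).
So c_n = 1/(7)^(n+1):
  c_0 = 1/(7)^1 = 1/7.
  c_1 = 1/(7)^2 = 1/49.
  c_2 = 1/(7)^3 = 1/343.
  c_3 = 1/(7)^4 = 1/2401.
The series is valid for |w/d| < 1, i.e. |z − z₀| < |d|.
Radius of convergence: R = |7 − z₀| = |7| = 7 (distance from z₀ to the singularity z = 7).

c_0 = 1/7, c_1 = 1/49, c_2 = 1/343, c_3 = 1/2401; R = 7.


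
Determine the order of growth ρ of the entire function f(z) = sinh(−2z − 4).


sinh(w) is a linear combination of e^{iw} and e^{−iw} (or e^w, e^{−w} in the hyperbolic case), so |sinh(w)| ≤ e^{|w|}. With w = −2z − 4, |w| ≤ 2|z| + 4 = 2r + 4 on |z| = r, giving M(r) ≤ e^{2r + 4}, so ρ ≤ 1. On a suitable ray (z = it for sin/cos; z = t for sinh/cosh, t real → ∞), |sinh(−2z − 4)| grows like e^{2|t|}/2, so ρ ≥ 1. Hence ρ = 1.
Therefore ρ = 1.

Order ρ = 1.


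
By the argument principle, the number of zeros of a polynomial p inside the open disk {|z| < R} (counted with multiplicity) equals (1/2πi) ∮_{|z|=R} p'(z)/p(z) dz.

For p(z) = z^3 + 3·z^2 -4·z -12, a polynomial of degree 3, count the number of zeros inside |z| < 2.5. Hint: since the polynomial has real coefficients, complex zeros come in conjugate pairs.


The zeros of p are: -3, -2, 2.
Their magnitudes are: 3, 2, 2.
Zeros with |z| < R = 2.5: -2, 2.
Count = 2.
By the argument principle, (1/2πi) ∮_{|z|=R} p'(z)/p(z) dz equals exactly this count.

Number of zeros inside |z| < 2.5: 2.


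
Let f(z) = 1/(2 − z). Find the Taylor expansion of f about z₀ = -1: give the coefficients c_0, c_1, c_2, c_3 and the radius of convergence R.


Let w = z − z₀, so z = z₀ + w.
Then 2 − z = 2 − (z₀ + w) = (2 − z₀) − w = 3 − w.
f(z) = 1/(3 − w) = (1/(3)) · 1/(1 − w/(3)) = Σ_{n≥0} w^n / (3)^(n+1).
So c_n = 1/(3)^(n+1):
  c_0 = 1/(3)^1 = 1/3.
  c_1 = 1/(3)^2 = 1/9.
  c_2 = 1/(3)^3 = 1/27.
  c_3 = 1/(3)^4 = 1/81.
The series is valid for |w/d| < 1, i.e. |z − z₀| < |d|.
Radius of convergence: R = |2 − z₀| = |3| = 3 (distance from z₀ to the singularity z = 2).

c_0 = 1/3, c_1 = 1/9, c_2 = 1/27, c_3 = 1/81; R = 3.


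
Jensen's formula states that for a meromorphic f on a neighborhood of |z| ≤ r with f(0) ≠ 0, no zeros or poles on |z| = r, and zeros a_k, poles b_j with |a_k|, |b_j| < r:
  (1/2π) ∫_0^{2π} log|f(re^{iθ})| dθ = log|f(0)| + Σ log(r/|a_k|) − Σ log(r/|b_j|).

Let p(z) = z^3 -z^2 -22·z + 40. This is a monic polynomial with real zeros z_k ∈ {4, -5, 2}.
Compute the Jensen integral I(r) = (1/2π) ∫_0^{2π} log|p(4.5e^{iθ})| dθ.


Zeros: -5, 2, 4; r = 4.5.
Inside |z| < r: 2, 4. Outside (|z| ≥ r): -5.
p(0) = 40, so log|p(0)| = log(40) = 3.6889.
Apply Jensen: I(r) = log|p(0)| + Σ_k log(r/|z_k|), summed over zeros inside |z| < r.
  log(r/|z_k|) for z_k = 4: log(4.5/4) = 0.1178
  log(r/|z_k|) for z_k = 2: log(4.5/2) = 0.8109
  Outside zeros (-5) contribute nothing to the Jensen sum.
Sum over inside zeros: 0.9287.
I(r) = log|p(0)| + (inside sum) = 3.6889 + 0.9287 = 4.6176.
Note: since some zeros are outside |z| ≤ r, the simplified n·log(r) form does NOT apply — only the inside zeros contribute.

I(r) ≈ 4.6176.


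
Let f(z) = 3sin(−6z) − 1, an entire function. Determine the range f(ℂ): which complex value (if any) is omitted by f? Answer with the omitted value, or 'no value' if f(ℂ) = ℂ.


Little Picard bounds the complement of f(ℂ) to at most one point.
sin is entire and surjective onto ℂ: for every w ∈ ℂ, sin(ζ) = w has a solution ζ ∈ ℂ (e.g., via the complex inverse arcsin). With ζ = −6z this gives z = ζ/(-6). Then 3·sin(−6z) takes every value in 3·ℂ = ℂ, and adding -1 is a bijection of ℂ. So f is surjective and omits no value. (Note: only on the real line is sin bounded by [−1, 1].)

Omitted value: no value.


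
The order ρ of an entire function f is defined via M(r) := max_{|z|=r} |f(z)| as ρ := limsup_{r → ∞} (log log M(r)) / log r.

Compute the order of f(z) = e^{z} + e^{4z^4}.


Each summand is entire of order 1 and 4 respectively (as in the single-exponential case). The order of a sum is at most the max of the orders, so ρ ≤ 4. For the lower bound: on |z|=r choose arg z so that 4z^4 is real positive; then |e^{4z^4}| = e^{4r^4} while |e^{1z}| ≤ e^{1r^1} = o(e^{4r^4}). So |f| ≥ e^{4r^4}(1 − o(1)) and ρ ≥ 4. Hence ρ = max(1, 4) = 4.
Therefore ρ = 4.

Order ρ = 4.


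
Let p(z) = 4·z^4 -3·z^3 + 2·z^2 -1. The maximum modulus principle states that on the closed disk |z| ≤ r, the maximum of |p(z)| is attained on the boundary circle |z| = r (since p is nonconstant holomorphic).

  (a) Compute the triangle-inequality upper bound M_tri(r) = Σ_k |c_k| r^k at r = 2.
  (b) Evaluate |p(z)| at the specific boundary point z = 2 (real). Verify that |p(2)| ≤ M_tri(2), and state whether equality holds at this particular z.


Coefficients: c_0 = -1, c_1 = 0, c_2 = 2, c_3 = -3, c_4 = 4. Radius r = 2.
Part (a). Triangle bound: M_tri(r) = Σ_k |c_k| r^k
  = |-1|·2^0 + |0|·2^1 + |2|·2^2 + |-3|·2^3 + |4|·2^4
  = 1 + 0 + 8 + 24 + 64 = 97.
This bounds M(r) := max_{|z|=r} |p(z)| from above; equality holds iff all terms c_k z^k can be made to align in phase at a single z on |z|=r.
Part (b). At z = 2 (real, on the circle |z| = r):
  p(2) = (-1)·2^0 + (0)·2^1 + (2)·2^2 + (-3)·2^3 + (4)·2^4 = 47.
  |p(2)| = 47.
Check: |p(2)| = 47 ≤ 97 = M_tri(2). ✓ Equality does not hold at z = 2 (the coefficients have mixed signs, so the terms do not all align in phase there).

M_tri(2) = 97; |p(2)| = 47; equality at z=2: no.


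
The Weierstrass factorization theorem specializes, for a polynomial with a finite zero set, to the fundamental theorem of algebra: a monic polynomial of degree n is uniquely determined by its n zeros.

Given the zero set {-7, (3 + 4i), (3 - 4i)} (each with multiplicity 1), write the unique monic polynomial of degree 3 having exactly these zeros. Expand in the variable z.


The polynomial is p(z) = ∏_{α ∈ S} (z − α), where S = {-7, (3 + 4i), (3 - 4i)}.
Expanding the product yields: p(z) = z^3 + z^2 -17·z + 175.
Note conjugate pairs combine to real quadratics: (z − (3+4i))(z − (3−4i)) = z² − 6z + 25.
The resulting polynomial has degree 3 and real coefficients as required.

p(z) = z^3 + z^2 -17·z + 175.


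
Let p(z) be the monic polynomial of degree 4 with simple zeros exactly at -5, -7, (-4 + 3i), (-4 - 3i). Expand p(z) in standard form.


The polynomial is p(z) = ∏_{α ∈ S} (z − α), where S = {-5, -7, (-4 + 3i), (-4 - 3i)}.
Expanding the product yields: p(z) = z^4 + 20·z^3 + 156·z^2 + 580·z + 875.
Note conjugate pairs combine to real quadratics: (z − (-4+3i))(z − (-4−3i)) = z² + 8z + 25.
The resulting polynomial has degree 4 and real coefficients as required.

p(z) = z^4 + 20·z^3 + 156·z^2 + 580·z + 875.


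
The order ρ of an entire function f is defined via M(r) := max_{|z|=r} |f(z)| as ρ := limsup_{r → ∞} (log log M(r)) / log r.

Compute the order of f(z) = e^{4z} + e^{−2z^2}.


Each summand is entire of order 1 and 2 respectively (as in the single-exponential case). The order of a sum is at most the max of the orders, so ρ ≤ 2. For the lower bound: on |z|=r choose arg z so that -2z^2 is real positive; then |e^{-2z^2}| = e^{2r^2} while |e^{4z}| ≤ e^{4r^1} = o(e^{2r^2}). So |f| ≥ e^{2r^2}(1 − o(1)) and ρ ≥ 2. Hence ρ = max(1, 2) = 2.
Therefore ρ = 2.

Order ρ = 2.


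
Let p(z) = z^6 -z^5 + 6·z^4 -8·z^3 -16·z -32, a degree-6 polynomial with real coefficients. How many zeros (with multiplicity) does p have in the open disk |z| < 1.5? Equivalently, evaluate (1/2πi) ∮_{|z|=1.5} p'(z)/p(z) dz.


The zeros of p are: -1, (0 + 2i), (0 - 2i), 2, (0 + 2i), (0 - 2i).
Their magnitudes are: 1, 2, 2, 2, 2, 2.
Zeros with |z| < R = 1.5: -1.
Count = 1.
By the argument principle, (1/2πi) ∮_{|z|=R} p'(z)/p(z) dz equals exactly this count.

Number of zeros inside |z| < 1.5: 1.


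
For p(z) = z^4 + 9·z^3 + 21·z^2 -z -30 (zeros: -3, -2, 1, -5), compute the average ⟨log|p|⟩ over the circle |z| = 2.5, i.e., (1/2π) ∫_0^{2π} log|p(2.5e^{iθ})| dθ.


Zeros: -5, -3, -2, 1; r = 2.5.
Inside |z| < r: -2, 1. Outside (|z| ≥ r): -5, -3.
p(0) = -30, so log|p(0)| = log(30) = 3.4012.
Apply Jensen: I(r) = log|p(0)| + Σ_k log(r/|z_k|), summed over zeros inside |z| < r.
  log(r/|z_k|) for z_k = -2: log(2.5/2) = 0.2231
  log(r/|z_k|) for z_k = 1: log(2.5/1) = 0.9163
  Outside zeros (-5, -3) contribute nothing to the Jensen sum.
Sum over inside zeros: 1.1394.
I(r) = log|p(0)| + (inside sum) = 3.4012 + 1.1394 = 4.5406.
Note: since some zeros are outside |z| ≤ r, the simplified n·log(r) form does NOT apply — only the inside zeros contribute.

I(r) ≈ 4.5406.


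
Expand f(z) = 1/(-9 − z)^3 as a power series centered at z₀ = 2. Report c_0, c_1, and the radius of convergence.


Let w = z − z₀, so z = z₀ + w.
Then -9 − z = -9 − (z₀ + w) = (-9 − z₀) − w = -11 − w.
f(z) = 1/(-11 − w)^3 = (1/(-11)^3) · (1 − w/(-11))^{−3}.
By the binomial series (1−u)^{−3} = Σ_{n≥0} C(n+2, 2) u^n for |u|<1, with u = w/(-11):
  c_n = C(n+2, 2) / (-11)^(n+3).
  c_0 = 1/(-11)^3 = -1/1331.
  c_1 = 3/(-11)^4 = 3/14641.
The series is valid for |w/d| < 1, i.e. |z − z₀| < |d|.
Radius of convergence: R = |-9 − z₀| = |-11| = 11 (distance from z₀ to the singularity z = -9).

c_0 = -1/1331, c_1 = 3/14641; R = 11.


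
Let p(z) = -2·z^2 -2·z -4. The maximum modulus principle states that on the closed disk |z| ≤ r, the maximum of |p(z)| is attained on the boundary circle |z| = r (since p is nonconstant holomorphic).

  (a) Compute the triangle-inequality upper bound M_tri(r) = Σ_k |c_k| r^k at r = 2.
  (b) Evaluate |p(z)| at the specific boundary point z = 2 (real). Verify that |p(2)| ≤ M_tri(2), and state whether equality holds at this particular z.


Coefficients: c_0 = -4, c_1 = -2, c_2 = -2. Radius r = 2.
Part (a). Triangle bound: M_tri(r) = Σ_k |c_k| r^k
  = |-4|·2^0 + |-2|·2^1 + |-2|·2^2
  = 4 + 4 + 8 = 16.
This bounds M(r) := max_{|z|=r} |p(z)| from above; equality holds iff all terms c_k z^k can be made to align in phase at a single z on |z|=r.
Part (b). At z = 2 (real, on the circle |z| = r):
  p(2) = (-4)·2^0 + (-2)·2^1 + (-2)·2^2 = -16.
  |p(2)| = 16.
Since all nonzero coefficients share the same sign, |p(2)| = 16 = M_tri(2); the triangle bound is attained at z = 2, so in fact M(r) = 16.

M_tri(2) = 16; |p(2)| = 16; equality at z=2: yes.


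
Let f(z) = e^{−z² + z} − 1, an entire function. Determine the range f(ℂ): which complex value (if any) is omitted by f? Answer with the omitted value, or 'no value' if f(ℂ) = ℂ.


Little Picard bounds the complement of f(ℂ) to at most one point.
The exponent g(z) = −z² + z is a nonconstant polynomial, hence surjective onto ℂ. So e^{g(z)} takes every value in {e^w : w ∈ ℂ} = ℂ ∖ {0}. Adding -1 shifts the range to ℂ ∖ {-1}. f omits exactly -1.

Omitted value: -1.


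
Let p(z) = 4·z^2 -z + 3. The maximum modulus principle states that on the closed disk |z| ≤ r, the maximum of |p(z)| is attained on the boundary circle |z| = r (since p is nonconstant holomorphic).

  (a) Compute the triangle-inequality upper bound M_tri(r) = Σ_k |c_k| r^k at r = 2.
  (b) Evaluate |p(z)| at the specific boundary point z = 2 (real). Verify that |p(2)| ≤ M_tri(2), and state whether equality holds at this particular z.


Coefficients: c_0 = 3, c_1 = -1, c_2 = 4. Radius r = 2.
Part (a). Triangle bound: M_tri(r) = Σ_k |c_k| r^k
  = |3|·2^0 + |-1|·2^1 + |4|·2^2
  = 3 + 2 + 16 = 21.
This bounds M(r) := max_{|z|=r} |p(z)| from above; equality holds iff all terms c_k z^k can be made to align in phase at a single z on |z|=r.
Part (b). At z = 2 (real, on the circle |z| = r):
  p(2) = (3)·2^0 + (-1)·2^1 + (4)·2^2 = 17.
  |p(2)| = 17.
Check: |p(2)| = 17 ≤ 21 = M_tri(2). ✓ Equality does not hold at z = 2 (the coefficients have mixed signs, so the terms do not all align in phase there).

M_tri(2) = 21; |p(2)| = 17; equality at z=2: no.


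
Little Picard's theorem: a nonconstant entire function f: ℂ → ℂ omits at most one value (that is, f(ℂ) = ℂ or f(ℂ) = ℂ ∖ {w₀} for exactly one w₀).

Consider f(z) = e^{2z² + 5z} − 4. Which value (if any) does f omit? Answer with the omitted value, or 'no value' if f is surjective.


Little Picard bounds the complement of f(ℂ) to at most one point.
The exponent g(z) = 2z² + 5z is a nonconstant polynomial, hence surjective onto ℂ. So e^{g(z)} takes every value in {e^w : w ∈ ℂ} = ℂ ∖ {0}. Adding -4 shifts the range to ℂ ∖ {-4}. f omits exactly -4.

Omitted value: -4.


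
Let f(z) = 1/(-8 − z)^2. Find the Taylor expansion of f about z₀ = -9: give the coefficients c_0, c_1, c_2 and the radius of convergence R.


Let w = z − z₀, so z = z₀ + w.
Then -8 − z = -8 − (z₀ + w) = (-8 − z₀) − w = 1 − w.
f(z) = 1/(1 − w)^2 = (1/(1)^2) · (1 − w/(1))^{−2}.
By the binomial series (1−u)^{−2} = Σ_{n≥0} C(n+1, 1) u^n for |u|<1, with u = w/(1):
  c_n = C(n+1, 1) / (1)^(n+2).
  c_0 = 1/(1)^2 = 1.
  c_1 = 2/(1)^3 = 2.
  c_2 = 3/(1)^4 = 3.
The series is valid for |w/d| < 1, i.e. |z − z₀| < |d|.
Radius of convergence: R = |-8 − z₀| = |1| = 1 (distance from z₀ to the singularity z = -8).

c_0 = 1, c_1 = 2, c_2 = 3; R = 1.


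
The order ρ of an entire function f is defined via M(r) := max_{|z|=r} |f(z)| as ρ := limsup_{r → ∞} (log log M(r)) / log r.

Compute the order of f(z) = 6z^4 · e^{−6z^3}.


M(r) = max_{|z|=r} |6|·|z|^4·|e^{−6z^3}| = 6·r^4 · e^{6r^3} (the factors attain their maxima compatibly on |z|=r). Then log M(r) = log 6 + 4·log r + 6r^3, dominated by the last term, so log log M(r) ~ 3·log r. The polynomial factor 6z^4 contributes only a log r term and does not affect the order. ρ = 3.
Therefore ρ = 3.

Order ρ = 3.


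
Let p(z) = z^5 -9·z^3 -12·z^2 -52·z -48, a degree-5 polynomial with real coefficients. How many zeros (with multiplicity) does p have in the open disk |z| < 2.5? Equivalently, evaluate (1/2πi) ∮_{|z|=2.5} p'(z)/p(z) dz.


The zeros of p are: 4, (0 + 2i), (0 - 2i), -1, -3.
Their magnitudes are: 4, 2, 2, 1, 3.
Zeros with |z| < R = 2.5: (0 + 2i), (0 - 2i), -1.
Count = 3.
By the argument principle, (1/2πi) ∮_{|z|=R} p'(z)/p(z) dz equals exactly this count.

Number of zeros inside |z| < 2.5: 3.


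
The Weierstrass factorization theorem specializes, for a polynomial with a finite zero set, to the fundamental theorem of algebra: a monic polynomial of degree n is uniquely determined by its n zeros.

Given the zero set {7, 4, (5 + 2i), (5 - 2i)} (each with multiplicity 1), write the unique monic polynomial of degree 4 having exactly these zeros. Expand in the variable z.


The polynomial is p(z) = ∏_{α ∈ S} (z − α), where S = {7, 4, (5 + 2i), (5 - 2i)}.
Expanding the product yields: p(z) = z^4 -21·z^3 + 167·z^2 -599·z + 812.
Note conjugate pairs combine to real quadratics: (z − (5+2i))(z − (5−2i)) = z² − 10z + 29.
The resulting polynomial has degree 4 and real coefficients as required.

p(z) = z^4 -21·z^3 + 167·z^2 -599·z + 812.


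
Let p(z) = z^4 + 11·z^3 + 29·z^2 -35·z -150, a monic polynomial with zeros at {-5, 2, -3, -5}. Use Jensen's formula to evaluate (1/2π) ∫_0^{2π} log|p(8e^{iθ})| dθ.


Zeros: -5, -5, -3, 2; r = 8.
Inside |z| < r: -5, -5, -3, 2. Outside (|z| ≥ r): ∅.
p(0) = -150, so log|p(0)| = log(150) = 5.0106.
Apply Jensen: I(r) = log|p(0)| + Σ_k log(r/|z_k|), summed over zeros inside |z| < r.
  log(r/|z_k|) for z_k = -5: log(8/5) = 0.4700
  log(r/|z_k|) for z_k = 2: log(8/2) = 1.3863
  log(r/|z_k|) for z_k = -3: log(8/3) = 0.9808
  log(r/|z_k|) for z_k = -5: log(8/5) = 0.4700
Sum over inside zeros: 3.3071.
I(r) = log|p(0)| + (inside sum) = 5.0106 + 3.3071 = 8.3178.
Closed form (all zeros inside, monic): I(r) = n·log(r) = 4·log(8) = 8.3178. ✓

I(r) ≈ 8.3178.


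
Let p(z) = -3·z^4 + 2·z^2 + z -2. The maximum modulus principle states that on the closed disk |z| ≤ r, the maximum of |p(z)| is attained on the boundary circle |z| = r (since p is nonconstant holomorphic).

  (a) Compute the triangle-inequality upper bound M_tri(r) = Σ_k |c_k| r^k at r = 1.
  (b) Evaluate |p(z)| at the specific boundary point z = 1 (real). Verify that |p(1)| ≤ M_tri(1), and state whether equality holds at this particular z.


Coefficients: c_0 = -2, c_1 = 1, c_2 = 2, c_3 = 0, c_4 = -3. Radius r = 1.
Part (a). Triangle bound: M_tri(r) = Σ_k |c_k| r^k
  = |-2|·1^0 + |1|·1^1 + |2|·1^2 + |0|·1^3 + |-3|·1^4
  = 2 + 1 + 2 + 0 + 3 = 8.
This bounds M(r) := max_{|z|=r} |p(z)| from above; equality holds iff all terms c_k z^k can be made to align in phase at a single z on |z|=r.
Part (b). At z = 1 (real, on the circle |z| = r):
  p(1) = (-2)·1^0 + (1)·1^1 + (2)·1^2 + (0)·1^3 + (-3)·1^4 = -2.
  |p(1)| = 2.
Check: |p(1)| = 2 ≤ 8 = M_tri(1). ✓ Equality does not hold at z = 1 (the coefficients have mixed signs, so the terms do not all align in phase there).

M_tri(1) = 8; |p(1)| = 2; equality at z=1: no.


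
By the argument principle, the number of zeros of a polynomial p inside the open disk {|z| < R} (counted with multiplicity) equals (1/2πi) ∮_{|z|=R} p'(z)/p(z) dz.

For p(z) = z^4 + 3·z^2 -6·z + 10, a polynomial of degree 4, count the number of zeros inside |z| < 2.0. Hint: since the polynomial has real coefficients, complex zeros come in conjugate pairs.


The zeros of p are: (-1 + 2i), (-1 - 2i), (1 + 1i), (1 - 1i).
Their magnitudes are: 2.236, 2.236, 1.414, 1.414.
Zeros with |z| < R = 2.0: (1 + 1i), (1 - 1i).
Count = 2.
By the argument principle, (1/2πi) ∮_{|z|=R} p'(z)/p(z) dz equals exactly this count.

Number of zeros inside |z| < 2.0: 2.


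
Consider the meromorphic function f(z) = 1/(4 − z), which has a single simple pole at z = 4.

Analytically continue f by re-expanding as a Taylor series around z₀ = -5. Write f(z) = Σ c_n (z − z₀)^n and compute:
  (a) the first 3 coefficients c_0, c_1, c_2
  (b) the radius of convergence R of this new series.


Let w = z − z₀, so z = z₀ + w.
Then 4 − z = 4 − (z₀ + w) = (4 − z₀) − w = 9 − w.
f(z) = 1/(9 − w) = (1/(9)) · 1/(1 − w/(9)) = Σ_{n≥0} w^n / (9)^(n+1).
So c_n = 1/(9)^(n+1):
  c_0 = 1/(9)^1 = 1/9.
  c_1 = 1/(9)^2 = 1/81.
  c_2 = 1/(9)^3 = 1/729.
The series is valid for |w/d| < 1, i.e. |z − z₀| < |d|.
Radius of convergence: R = |4 − z₀| = |9| = 9 (distance from z₀ to the singularity z = 4).

c_0 = 1/9, c_1 = 1/81, c_2 = 1/729; R = 9.


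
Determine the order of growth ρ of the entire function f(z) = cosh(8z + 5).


cosh(w) is a linear combination of e^{iw} and e^{−iw} (or e^w, e^{−w} in the hyperbolic case), so |cosh(w)| ≤ e^{|w|}. With w = 8z + 5, |w| ≤ 8|z| + 5 = 8r + 5 on |z| = r, giving M(r) ≤ e^{8r + 5}, so ρ ≤ 1. On a suitable ray (z = it for sin/cos; z = t for sinh/cosh, t real → ∞), |cosh(8z + 5)| grows like e^{8|t|}/2, so ρ ≥ 1. Hence ρ = 1.
Therefore ρ = 1.

Order ρ = 1.


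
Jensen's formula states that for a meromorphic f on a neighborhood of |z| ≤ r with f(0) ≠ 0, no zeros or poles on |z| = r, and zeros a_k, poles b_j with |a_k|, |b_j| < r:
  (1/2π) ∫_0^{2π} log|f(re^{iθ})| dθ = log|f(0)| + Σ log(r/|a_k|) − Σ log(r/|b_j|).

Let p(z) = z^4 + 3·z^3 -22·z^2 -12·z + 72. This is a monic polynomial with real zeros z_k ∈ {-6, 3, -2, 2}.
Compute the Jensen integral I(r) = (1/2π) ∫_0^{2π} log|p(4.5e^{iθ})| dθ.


Zeros: -6, -2, 2, 3; r = 4.5.
Inside |z| < r: -2, 2, 3. Outside (|z| ≥ r): -6.
p(0) = 72, so log|p(0)| = log(72) = 4.2767.
Apply Jensen: I(r) = log|p(0)| + Σ_k log(r/|z_k|), summed over zeros inside |z| < r.
  log(r/|z_k|) for z_k = 3: log(4.5/3) = 0.4055
  log(r/|z_k|) for z_k = -2: log(4.5/2) = 0.8109
  log(r/|z_k|) for z_k = 2: log(4.5/2) = 0.8109
  Outside zeros (-6) contribute nothing to the Jensen sum.
Sum over inside zeros: 2.0273.
I(r) = log|p(0)| + (inside sum) = 4.2767 + 2.0273 = 6.3040.
Note: since some zeros are outside |z| ≤ r, the simplified n·log(r) form does NOT apply — only the inside zeros contribute.

I(r) ≈ 6.3040.


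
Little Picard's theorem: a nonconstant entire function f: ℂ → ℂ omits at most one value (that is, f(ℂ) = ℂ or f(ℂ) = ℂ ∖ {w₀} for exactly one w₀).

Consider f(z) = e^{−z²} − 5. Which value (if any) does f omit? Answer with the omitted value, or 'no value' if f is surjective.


Little Picard bounds the complement of f(ℂ) to at most one point.
The exponent g(z) = −z² is a nonconstant polynomial, hence surjective onto ℂ. So e^{g(z)} takes every value in {e^w : w ∈ ℂ} = ℂ ∖ {0}. Adding -5 shifts the range to ℂ ∖ {-5}. f omits exactly -5.

Omitted value: -5.


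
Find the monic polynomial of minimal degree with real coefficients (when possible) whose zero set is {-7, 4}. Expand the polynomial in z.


The polynomial is p(z) = ∏_{α ∈ S} (z − α), where S = {-7, 4}.
Expanding the product yields: p(z) = z^2 + 3·z -28.
The resulting polynomial has degree 2 and real coefficients as required.

p(z) = z^2 + 3·z -28.


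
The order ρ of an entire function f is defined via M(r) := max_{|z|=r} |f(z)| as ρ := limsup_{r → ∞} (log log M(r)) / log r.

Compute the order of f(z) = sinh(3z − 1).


sinh(w) is a linear combination of e^{iw} and e^{−iw} (or e^w, e^{−w} in the hyperbolic case), so |sinh(w)| ≤ e^{|w|}. With w = 3z − 1, |w| ≤ 3|z| + 1 = 3r + 1 on |z| = r, giving M(r) ≤ e^{3r + 1}, so ρ ≤ 1. On a suitable ray (z = it for sin/cos; z = t for sinh/cosh, t real → ∞), |sinh(3z − 1)| grows like e^{3|t|}/2, so ρ ≥ 1. Hence ρ = 1.
Therefore ρ = 1.

Order ρ = 1.


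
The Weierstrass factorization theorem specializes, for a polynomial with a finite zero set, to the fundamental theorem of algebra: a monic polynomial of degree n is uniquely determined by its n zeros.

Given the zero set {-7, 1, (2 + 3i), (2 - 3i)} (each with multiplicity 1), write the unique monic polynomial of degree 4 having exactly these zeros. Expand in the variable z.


The polynomial is p(z) = ∏_{α ∈ S} (z − α), where S = {-7, 1, (2 + 3i), (2 - 3i)}.
Expanding the product yields: p(z) = z^4 + 2·z^3 -18·z^2 + 106·z -91.
Note conjugate pairs combine to real quadratics: (z − (2+3i))(z − (2−3i)) = z² − 4z + 13.
The resulting polynomial has degree 4 and real coefficients as required.

p(z) = z^4 + 2·z^3 -18·z^2 + 106·z -91.


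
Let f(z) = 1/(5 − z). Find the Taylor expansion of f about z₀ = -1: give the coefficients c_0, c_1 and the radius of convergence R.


Let w = z − z₀, so z = z₀ + w.
Then 5 − z = 5 − (z₀ + w) = (5 − z₀) − w = 6 − w.
f(z) = 1/(6 − w) = (1/(6)) · 1/(1 − w/(6)) = Σ_{n≥0} w^n / (6)^(n+1).
So c_n = 1/(6)^(n+1):
  c_0 = 1/(6)^1 = 1/6.
  c_1 = 1/(6)^2 = 1/36.
The series is valid for |w/d| < 1, i.e. |z − z₀| < |d|.
Radius of convergence: R = |5 − z₀| = |6| = 6 (distance from z₀ to the singularity z = 5).

c_0 = 1/6, c_1 = 1/36; R = 6.


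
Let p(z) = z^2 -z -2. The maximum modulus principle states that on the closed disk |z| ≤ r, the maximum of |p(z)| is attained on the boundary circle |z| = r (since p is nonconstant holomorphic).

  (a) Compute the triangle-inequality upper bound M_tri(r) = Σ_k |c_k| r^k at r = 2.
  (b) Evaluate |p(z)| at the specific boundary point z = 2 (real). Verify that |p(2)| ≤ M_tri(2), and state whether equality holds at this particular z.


Coefficients: c_0 = -2, c_1 = -1, c_2 = 1. Radius r = 2.
Part (a). Triangle bound: M_tri(r) = Σ_k |c_k| r^k
  = |-2|·2^0 + |-1|·2^1 + |1|·2^2
  = 2 + 2 + 4 = 8.
This bounds M(r) := max_{|z|=r} |p(z)| from above; equality holds iff all terms c_k z^k can be made to align in phase at a single z on |z|=r.
Part (b). At z = 2 (real, on the circle |z| = r):
  p(2) = (-2)·2^0 + (-1)·2^1 + (1)·2^2 = 0.
  |p(2)| = 0.
Check: |p(2)| = 0 ≤ 8 = M_tri(2). ✓ Equality does not hold at z = 2 (the coefficients have mixed signs, so the terms do not all align in phase there).

M_tri(2) = 8; |p(2)| = 0; equality at z=2: no.


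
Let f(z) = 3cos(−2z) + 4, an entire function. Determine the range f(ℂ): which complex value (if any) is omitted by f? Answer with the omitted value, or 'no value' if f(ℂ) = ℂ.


Little Picard bounds the complement of f(ℂ) to at most one point.
cos is entire and surjective onto ℂ: for every w ∈ ℂ, cos(ζ) = w has a solution ζ ∈ ℂ (e.g., via the complex inverse arccos). With ζ = −2z this gives z = ζ/(-2). Then 3·cos(−2z) takes every value in 3·ℂ = ℂ, and adding 4 is a bijection of ℂ. So f is surjective and omits no value. (Note: only on the real line is cos bounded by [−1, 1].)

Omitted value: no value.


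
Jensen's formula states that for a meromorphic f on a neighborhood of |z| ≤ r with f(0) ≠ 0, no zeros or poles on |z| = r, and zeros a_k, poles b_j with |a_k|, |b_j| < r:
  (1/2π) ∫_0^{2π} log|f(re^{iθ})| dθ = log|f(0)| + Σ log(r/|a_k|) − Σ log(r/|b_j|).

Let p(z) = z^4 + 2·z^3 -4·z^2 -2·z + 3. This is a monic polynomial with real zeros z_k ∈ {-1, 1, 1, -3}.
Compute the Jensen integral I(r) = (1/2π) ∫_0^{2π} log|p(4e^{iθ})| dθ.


Zeros: -3, -1, 1, 1; r = 4.
Inside |z| < r: -3, -1, 1, 1. Outside (|z| ≥ r): ∅.
p(0) = 3, so log|p(0)| = log(3) = 1.0986.
Apply Jensen: I(r) = log|p(0)| + Σ_k log(r/|z_k|), summed over zeros inside |z| < r.
  log(r/|z_k|) for z_k = -1: log(4/1) = 1.3863
  log(r/|z_k|) for z_k = 1: log(4/1) = 1.3863
  log(r/|z_k|) for z_k = 1: log(4/1) = 1.3863
  log(r/|z_k|) for z_k = -3: log(4/3) = 0.2877
Sum over inside zeros: 4.4466.
I(r) = log|p(0)| + (inside sum) = 1.0986 + 4.4466 = 5.5452.
Closed form (all zeros inside, monic): I(r) = n·log(r) = 4·log(4) = 5.5452. ✓

I(r) ≈ 5.5452.


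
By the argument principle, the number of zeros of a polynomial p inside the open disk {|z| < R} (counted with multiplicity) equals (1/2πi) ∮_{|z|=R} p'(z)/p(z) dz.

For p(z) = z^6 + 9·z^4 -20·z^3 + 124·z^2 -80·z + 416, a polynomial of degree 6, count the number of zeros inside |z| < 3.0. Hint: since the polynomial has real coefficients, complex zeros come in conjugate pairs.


The zeros of p are: (0 + 2i), (0 - 2i), (2 + 2i), (2 - 2i), (-2 + 3i), (-2 - 3i).
Their magnitudes are: 2, 2, 2.828, 2.828, 3.606, 3.606.
Zeros with |z| < R = 3.0: (0 + 2i), (0 - 2i), (2 + 2i), (2 - 2i).
Count = 4.
By the argument principle, (1/2πi) ∮_{|z|=R} p'(z)/p(z) dz equals exactly this count.

Number of zeros inside |z| < 3.0: 4.


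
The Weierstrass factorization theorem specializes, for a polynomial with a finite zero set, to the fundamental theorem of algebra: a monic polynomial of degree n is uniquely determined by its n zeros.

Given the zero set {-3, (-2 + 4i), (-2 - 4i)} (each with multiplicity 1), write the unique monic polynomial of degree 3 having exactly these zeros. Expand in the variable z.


The polynomial is p(z) = ∏_{α ∈ S} (z − α), where S = {-3, (-2 + 4i), (-2 - 4i)}.
Expanding the product yields: p(z) = z^3 + 7·z^2 + 32·z + 60.
Note conjugate pairs combine to real quadratics: (z − (-2+4i))(z − (-2−4i)) = z² + 4z + 20.
The resulting polynomial has degree 3 and real coefficients as required.

p(z) = z^3 + 7·z^2 + 32·z + 60.


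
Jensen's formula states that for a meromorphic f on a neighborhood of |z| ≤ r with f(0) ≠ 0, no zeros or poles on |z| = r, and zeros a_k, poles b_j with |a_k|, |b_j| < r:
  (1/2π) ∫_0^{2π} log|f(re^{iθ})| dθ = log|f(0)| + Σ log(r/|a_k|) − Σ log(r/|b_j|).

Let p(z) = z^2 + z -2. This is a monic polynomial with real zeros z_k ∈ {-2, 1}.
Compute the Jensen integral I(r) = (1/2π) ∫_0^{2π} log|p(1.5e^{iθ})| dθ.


Zeros: -2, 1; r = 1.5.
Inside |z| < r: 1. Outside (|z| ≥ r): -2.
p(0) = -2, so log|p(0)| = log(2) = 0.6931.
Apply Jensen: I(r) = log|p(0)| + Σ_k log(r/|z_k|), summed over zeros inside |z| < r.
  log(r/|z_k|) for z_k = 1: log(1.5/1) = 0.4055
  Outside zeros (-2) contribute nothing to the Jensen sum.
Sum over inside zeros: 0.4055.
I(r) = log|p(0)| + (inside sum) = 0.6931 + 0.4055 = 1.0986.
Note: since some zeros are outside |z| ≤ r, the simplified n·log(r) form does NOT apply — only the inside zeros contribute.

I(r) ≈ 1.0986.


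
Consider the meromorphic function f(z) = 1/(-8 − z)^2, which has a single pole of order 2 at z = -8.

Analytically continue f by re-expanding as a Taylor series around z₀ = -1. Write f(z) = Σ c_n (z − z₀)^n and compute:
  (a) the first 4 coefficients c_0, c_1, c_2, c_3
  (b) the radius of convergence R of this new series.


Let w = z − z₀, so z = z₀ + w.
Then -8 − z = -8 − (z₀ + w) = (-8 − z₀) − w = -7 − w.
f(z) = 1/(-7 − w)^2 = (1/(-7)^2) · (1 − w/(-7))^{−2}.
By the binomial series (1−u)^{−2} = Σ_{n≥0} C(n+1, 1) u^n for |u|<1, with u = w/(-7):
  c_n = C(n+1, 1) / (-7)^(n+2).
  c_0 = 1/(-7)^2 = 1/49.
  c_1 = 2/(-7)^3 = -2/343.
  c_2 = 3/(-7)^4 = 3/2401.
  c_3 = 4/(-7)^5 = -4/16807.
The series is valid for |w/d| < 1, i.e. |z − z₀| < |d|.
Radius of convergence: R = |-8 − z₀| = |-7| = 7 (distance from z₀ to the singularity z = -8).

c_0 = 1/49, c_1 = -2/343, c_2 = 3/2401, c_3 = -4/16807; R = 7.


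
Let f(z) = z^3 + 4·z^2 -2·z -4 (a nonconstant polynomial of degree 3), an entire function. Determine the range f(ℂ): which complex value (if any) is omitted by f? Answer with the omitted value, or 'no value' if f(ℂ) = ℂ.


Little Picard bounds the complement of f(ℂ) to at most one point.
For every w ∈ ℂ, the equation p(z) − w = 0 is a nonconstant polynomial in z and hence has at least one root by the fundamental theorem of algebra. So p is surjective onto ℂ, omitting no value.

Omitted value: no value.


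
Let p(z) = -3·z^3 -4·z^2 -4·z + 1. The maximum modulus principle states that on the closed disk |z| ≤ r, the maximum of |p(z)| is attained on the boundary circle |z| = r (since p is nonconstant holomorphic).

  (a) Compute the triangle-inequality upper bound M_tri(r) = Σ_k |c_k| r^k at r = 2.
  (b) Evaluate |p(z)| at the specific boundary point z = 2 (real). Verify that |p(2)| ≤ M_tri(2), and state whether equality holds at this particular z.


Coefficients: c_0 = 1, c_1 = -4, c_2 = -4, c_3 = -3. Radius r = 2.
Part (a). Triangle bound: M_tri(r) = Σ_k |c_k| r^k
  = |1|·2^0 + |-4|·2^1 + |-4|·2^2 + |-3|·2^3
  = 1 + 8 + 16 + 24 = 49.
This bounds M(r) := max_{|z|=r} |p(z)| from above; equality holds iff all terms c_k z^k can be made to align in phase at a single z on |z|=r.
Part (b). At z = 2 (real, on the circle |z| = r):
  p(2) = (1)·2^0 + (-4)·2^1 + (-4)·2^2 + (-3)·2^3 = -47.
  |p(2)| = 47.
Check: |p(2)| = 47 ≤ 49 = M_tri(2). ✓ Equality does not hold at z = 2 (the coefficients have mixed signs, so the terms do not all align in phase there).

M_tri(2) = 49; |p(2)| = 47; equality at z=2: no.
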